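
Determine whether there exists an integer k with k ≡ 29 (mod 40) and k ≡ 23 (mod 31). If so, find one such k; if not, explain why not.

k = 829

Since 40 and 31 share no common factor, CRT says the pair of congruences has a solution (unique mod 1240).
Write k = 29 + 40t and require 29 + 40t ≡ 23 (mod 31), i.e. 40t ≡ 25 (mod 31).
40 ≡ 9 (mod 31), so this reads 9t ≡ 25 (mod 31). Note 9·7 = 63 ≡ 1 (mod 31) (as 63 − 1 = 2·31), so 9⁻¹ ≡ 7.
Therefore t ≡ 7·25 = 175 ≡ 20 (mod 31).
Taking t = 20 gives k = 29 + 40·20 = 829.
Indeed 829 ≡ 29 (mod 40) and 829 ≡ 23 (mod 31).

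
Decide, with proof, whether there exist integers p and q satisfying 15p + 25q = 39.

No, no such integers exist.

Both 15 and 25 are divisible by gcd(15, 25) = 5, hence so is any combination 15p + 25q.
But 39 is not a multiple of 5 (it leaves remainder 4).
So the equation is unsolvable over ℤ.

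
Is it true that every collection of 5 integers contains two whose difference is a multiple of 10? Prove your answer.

Consider the 5 integers 23, 24, …, 27. They lie in distinct residue classes modulo 10, since 5 ≤ 10.
The differences between them range over 1, …, 4, none of which is divisible by 10.

No; for instance {23, 24, 25, 26, 27} is a counterexample.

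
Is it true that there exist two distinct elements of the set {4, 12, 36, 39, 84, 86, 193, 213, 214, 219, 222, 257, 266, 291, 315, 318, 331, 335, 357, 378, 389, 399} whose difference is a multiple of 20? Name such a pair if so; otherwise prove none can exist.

Yes: 4 and 84.

Both 4 and 84 leave remainder 4 on division by 20; their difference 80 = 4·20 is a multiple of 20.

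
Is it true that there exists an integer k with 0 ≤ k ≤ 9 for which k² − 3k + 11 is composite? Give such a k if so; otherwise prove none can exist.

At k = 2: 2² − 3·2 + 11 = 9 = 3·3, which is composite.

k = 2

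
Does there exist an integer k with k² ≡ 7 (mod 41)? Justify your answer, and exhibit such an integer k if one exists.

41 is prime, so by Euler's criterion 7 is a square mod 41 iff 7^((41−1)/2) = 7^20 ≡ 1 (mod 41).
Repeated squaring mod 41: 7^2 = 49 ≡ 8; 7^4 ≡ 8² = 64 ≡ 23; 7^8 ≡ 23² = 529 ≡ 37; 7^16 ≡ 37² = 1369 ≡ 16.
Since 20 = 16 + 4, 7^20 ≡ 16 · 23; multiplying out mod 41: 16·23 = 368 ≡ 40. Thus 7^20 ≡ 40 ≡ −1 (mod 41).
The value −1 means 7 is a non-residue modulo 41, so k² ≡ 7 (mod 41) is impossible.

There is no such integer.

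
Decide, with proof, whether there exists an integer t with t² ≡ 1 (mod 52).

Take t = 27. Then 27² = 729 = 14·52 + 1, so 27² ≡ 1 (mod 52).

t = 27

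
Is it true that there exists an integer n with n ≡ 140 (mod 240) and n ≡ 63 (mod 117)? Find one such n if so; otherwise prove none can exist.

There is no such integer.

gcd(240, 117) = 3. If n ≡ 140 (mod 240) and n ≡ 63 (mod 117), then n ≡ 140 (mod 3) and n ≡ 63 (mod 3).
These are incompatible: 140 − 63 = 77 is not divisible by 3.
So no integer satisfies both congruences.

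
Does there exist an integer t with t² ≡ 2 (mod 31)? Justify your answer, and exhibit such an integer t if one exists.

t = 8 works: 8² = 64, and 64 − 2 = 62 = 2·31.

t = 8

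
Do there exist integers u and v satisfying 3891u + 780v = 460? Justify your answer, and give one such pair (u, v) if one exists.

No such integers exist.

Any value of 3891u + 780v is a multiple of gcd(3891, 780) = 3.
However 460 leaves remainder 1 on division by 3.
Therefore 3891u + 780v = 460 has no solution in integers.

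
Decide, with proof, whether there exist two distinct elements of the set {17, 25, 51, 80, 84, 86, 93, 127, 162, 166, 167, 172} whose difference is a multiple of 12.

Two integers differ by a multiple of 12 exactly when they have the same residue mod 12. The residues are 17↦5, 25↦1, 51↦3, 80↦8, 84↦0, 86↦2, 93↦9, 127↦7, 162↦6, 166↦10, 167↦11, 172↦4.
These 12 residues are pairwise different, hence no difference of two elements is divisible by 12.

No, no such pair exists.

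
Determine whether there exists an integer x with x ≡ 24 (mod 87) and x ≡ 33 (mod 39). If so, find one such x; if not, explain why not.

The moduli are not coprime: gcd(87, 39) = 3. Compatibility requires 3 ∣ (33 − 24) = 9, which holds, so solutions exist.
List candidates x ≡ 24 (mod 87): 24, 111. Modulo 39 these are 24, 33; 111 gives 33 as required.
Check: 111 mod 87 = 24, 111 mod 39 = 33. ✓

x = 111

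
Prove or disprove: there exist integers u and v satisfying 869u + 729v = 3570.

u = 390, v = -460

869 and 729 are coprime, so 869u + 729v ranges over all of ℤ.
Dividing repeatedly: 869 = 1·729 + 140, 729 = 5·140 + 29, 140 = 4·29 + 24, 29 = 1·24 + 5, 24 = 4·5 + 4, 5 = 1·4 + 1, 4 = 4·1 + 0.
Back-substituting, 1 = 5 − 1·4 = 5 − (24 − 4·5) = −24 + 5·5 = −24 + 5·(29 − 1·24) = 5·29 − 6·24 = 5·29 − 6·(140 − 4·29) = −6·140 + 29·29 = −6·140 + 29·(729 − 5·140) = 29·729 − 151·140 = 29·729 − 151·(869 − 1·729) = −151·869 + 180·729; that is, 869·(-151) + 729·180 = 1.
Times 3570: 869·(-539070) + 729·642600 = 3570, so (-539070, 642600) solves it.
Shifting by a multiple of (729, −869) keeps it a solution: u = -539070 + 740·729 = 390, v = 642600 − 740·869 = -460.
Check: 869·390 + 729·(-460) = 338910 − 335340 = 3570. ✓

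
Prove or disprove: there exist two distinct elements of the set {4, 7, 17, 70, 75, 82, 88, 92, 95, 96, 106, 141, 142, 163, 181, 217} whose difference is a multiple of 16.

No, no such pair exists.

Two integers differ by a multiple of 16 exactly when they have the same residue mod 16. The residues are 4↦4, 7↦7, 17↦1, 70↦6, 75↦11, 82↦2, 88↦8, 92↦12, 95↦15, 96↦0, 106↦10, 141↦13, 142↦14, 163↦3, 181↦5, 217↦9.
No residue repeats among the 16 elements, so no pair has difference ≡ 0 (mod 16).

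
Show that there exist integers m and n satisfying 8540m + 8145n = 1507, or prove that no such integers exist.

No, no such integers exist.

Any value of 8540m + 8145n is a multiple of gcd(8540, 8145) = 5.
However 1507 leaves remainder 2 on division by 5.
Therefore 8540m + 8145n = 1507 has no solution in integers.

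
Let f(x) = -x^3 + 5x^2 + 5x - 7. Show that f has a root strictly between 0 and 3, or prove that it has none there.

Yes, f has a root in the interval.

f(0) = -7 and f(3) = 26, which have opposite signs.
Since f is a polynomial it is continuous on [0, 3].
By the Intermediate Value Theorem, f takes the value 0 somewhere in the open interval.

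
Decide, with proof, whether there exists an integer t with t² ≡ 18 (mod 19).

No such integer exists.

Squares mod 19 repeat after t = 9 (as (−t)² = t²); for t = 0..9 they are 0, 1, 4, 9, 16, 6, 17, 11, 7, 5.
So the quadratic residues mod 19 are {0, 1, 4, 5, 6, 7, 9, 11, 16, 17}, and 18 is not among them.
Therefore t² ≡ 18 (mod 19) has no solution.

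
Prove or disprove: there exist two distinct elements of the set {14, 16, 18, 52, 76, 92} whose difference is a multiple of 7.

No, no such pair exists.

Residues mod 7: 14↦0, 16↦2, 18↦4, 52↦3, 76↦6, 92↦1.
These 6 residues are pairwise different, hence no difference of two elements is divisible by 7.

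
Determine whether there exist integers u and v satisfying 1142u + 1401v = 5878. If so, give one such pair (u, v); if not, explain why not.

u = 383, v = -308

1142 and 1401 are coprime, so 1142u + 1401v ranges over all of ℤ.
Dividing repeatedly: 1401 = 1·1142 + 259, 1142 = 4·259 + 106, 259 = 2·106 + 47, 106 = 2·47 + 12, 47 = 3·12 + 11, 12 = 1·11 + 1, 11 = 11·1 + 0.
Back-substituting, 1 = 12 − 1·11 = 12 − (47 − 3·12) = −47 + 4·12 = −47 + 4·(106 − 2·47) = 4·106 − 9·47 = 4·106 − 9·(259 − 2·106) = −9·259 + 22·106 = −9·259 + 22·(1142 − 4·259) = 22·1142 − 97·259 = 22·1142 − 97·(1401 − 1·1142) = −97·1401 + 119·1142; that is, 1142·119 + 1401·(-97) = 1.
Multiplying through by 5878: u = 119·5878 = 699482, v = (-97)·5878 = -570166 is a solution.
The general solution is u = 699482 + 1401k, v = -570166 − 1142k; taking k = -499 gives the smaller pair u = 383, v = -308.
Check: 1142·383 + 1401·(-308) = 437386 − 431508 = 5878. ✓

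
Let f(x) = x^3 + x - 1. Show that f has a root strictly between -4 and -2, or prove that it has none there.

No such root exists.

Evaluate at the endpoints: f(-4) = -69, f(-2) = -11 — same sign (negative).
The derivative f'(x) = 3x^2 + 1 is a quadratic with discriminant 0² − 4·3·1 = -12 < 0; it never vanishes, so it is always positive (sign of the leading coefficient).
Hence f is strictly increasing on ℝ, and in particular on [-4, -2]. A strictly monotone function with same-sign endpoint values stays negative on the whole interval, so f has no zero in (-4, -2).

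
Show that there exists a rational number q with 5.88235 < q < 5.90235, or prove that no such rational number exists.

q = 53/9

Multiplying by 9: 9·5.88235 = 52.94115 and 9·5.90235 = 53.12115, so the integer 53 lies strictly between them.
Dividing back, 5.88235 < 53/9 < 5.90235, and 53/9 is rational.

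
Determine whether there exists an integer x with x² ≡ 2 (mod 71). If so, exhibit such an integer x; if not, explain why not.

x = 12

x = 12 works: 12² = 144, and 144 − 2 = 142 = 2·71.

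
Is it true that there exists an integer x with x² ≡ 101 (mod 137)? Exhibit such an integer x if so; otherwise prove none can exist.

x = 85 works: 85² = 7225, and 7225 − 101 = 7124 = 52·137.

x = 85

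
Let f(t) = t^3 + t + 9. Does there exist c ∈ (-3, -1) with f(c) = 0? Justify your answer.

f(-3) = -21 and f(-1) = 7, which have opposite signs.
As a polynomial, f is continuous on every closed interval.
The Intermediate Value Theorem then guarantees some c ∈ (-3, -1) with f(c) = 0.

Yes, f has a root in the interval.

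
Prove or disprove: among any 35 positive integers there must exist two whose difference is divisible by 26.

Yes.

There are exactly 26 possible remainders on division by 26.
With 35 integers and only 26 classes, the pigeonhole principle forces two of them, say a and b, into the same class.
Then a ≡ b (mod 26), i.e. 26 ∣ (a − b).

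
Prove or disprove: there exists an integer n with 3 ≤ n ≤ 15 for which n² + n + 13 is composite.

n = 15

At n = 15: 15² + 15 + 13 = 253 = 11·23, which is composite.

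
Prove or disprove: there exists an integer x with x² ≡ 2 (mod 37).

No such integer exists.

Apply Euler's criterion with the prime 37: 2 is a quadratic residue iff 2^18 ≡ 1 (mod 37), and a non-residue iff it is ≡ −1.
Squaring successively (mod 37): 2^2 = 4 ≡ 4; 2^4 ≡ 4² = 16 ≡ 16; 2^8 ≡ 16² = 256 ≡ 34; 2^16 ≡ 34² = 1156 ≡ 9.
Since 18 = 16 + 2, 2^18 ≡ 9 · 4; multiplying out mod 37: 9·4 = 36 ≡ 36. Thus 2^18 ≡ 36 ≡ −1 (mod 37).
By Euler's criterion 2 is a quadratic non-residue mod 37: no x satisfies x² ≡ 2 (mod 37).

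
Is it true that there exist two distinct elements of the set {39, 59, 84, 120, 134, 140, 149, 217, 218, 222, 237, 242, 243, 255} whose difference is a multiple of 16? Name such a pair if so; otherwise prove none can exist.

There is no such pair.

Reduce each element modulo 16: 39↦7, 59↦11, 84↦4, 120↦8, 134↦6, 140↦12, 149↦5, 217↦9, 218↦10, 222↦14, 237↦13, 242↦2, 243↦3, 255↦15.
No residue repeats among the 14 elements, so no pair has difference ≡ 0 (mod 16).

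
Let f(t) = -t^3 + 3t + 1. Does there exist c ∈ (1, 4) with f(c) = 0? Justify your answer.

Such a root exists.

f(1) = 3 and f(4) = -51, which have opposite signs.
Since f is a polynomial it is continuous on [1, 4].
So by the Intermediate Value Theorem there is a c strictly between 1 and 4 with f(c) = 0.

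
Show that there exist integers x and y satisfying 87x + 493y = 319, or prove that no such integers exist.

x = 15, y = -2

gcd(87, 493) = 29, and 29 divides 319, so integer solutions exist.
Dividing through by 29 reduces the equation to 3x + 17y = 11.
Run the Euclidean algorithm on 17 and 3: 17 = 5·3 + 2, 3 = 1·2 + 1, 2 = 2·1 + 0.
Unwinding: 1 = 3 − 1·2 = 3 − (17 − 5·3) = −17 + 6·3, i.e. 3·6 + 17·(-1) = 1.
Multiplying through by 11: x = 6·11 = 66, y = (-1)·11 = -11 is a solution.
Subtracting 3·17 from x and adding 3·3 to y gives the tidier solution (15, -2).
Indeed 87·15 + 493·(-2) = 1305 − 986 = 319.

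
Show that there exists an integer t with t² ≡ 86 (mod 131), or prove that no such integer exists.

No, no such integer exists.

131 is prime, so by Euler's criterion 86 is a square mod 131 iff 86^((131−1)/2) = 86^65 ≡ 1 (mod 131).
Repeated squaring mod 131: 86^2 = 7396 ≡ 60; 86^4 ≡ 60² = 3600 ≡ 63; 86^8 ≡ 63² = 3969 ≡ 39; 86^16 ≡ 39² = 1521 ≡ 80; 86^32 ≡ 80² = 6400 ≡ 112; 86^64 ≡ 112² = 12544 ≡ 99.
Since 65 = 64 + 1, 86^65 ≡ 99 · 86; multiplying out mod 131: 99·86 = 8514 ≡ 130. Thus 86^65 ≡ 130 ≡ −1 (mod 131).
By Euler's criterion 86 is a quadratic non-residue mod 131: no t satisfies t² ≡ 86 (mod 131).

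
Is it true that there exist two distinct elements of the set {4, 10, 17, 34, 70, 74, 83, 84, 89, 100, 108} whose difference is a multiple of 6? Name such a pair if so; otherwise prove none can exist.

Reduce each element mod 6: 4↦4, 10↦4, 17↦5, 34↦4, 70↦4, 74↦2, 83↦5, 84↦0, 89↦5, 100↦4, 108↦0. The residue 4 repeats (at 4 and 10), and 10 − 4 = 6 = 1·6.

4 and 10 are such a pair.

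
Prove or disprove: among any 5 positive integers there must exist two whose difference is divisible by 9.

Try 5 consecutive integers, 19, 20, …, 23. Their remainders mod 9 are 1, 2, 3, 4, 5 — pairwise different, as any 5 ≤ 9 consecutive integers have distinct residues.
No two share a residue, so no pair has difference divisible by 9; the claim fails for this set.

No; for instance {19, 20, 21, 22, 23} is a counterexample.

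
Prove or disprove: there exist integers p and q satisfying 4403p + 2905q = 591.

No such integers exist.

gcd(4403, 2905) = 7, so every integer of the form 4403p + 2905q is a multiple of 7.
But 591 is not a multiple of 7 (it leaves remainder 3).
So the equation is unsolvable over ℤ.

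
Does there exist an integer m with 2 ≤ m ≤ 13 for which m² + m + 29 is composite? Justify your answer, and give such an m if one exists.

At m = 12: 12² + 12 + 29 = 185 = 5·37, which is composite.

m = 12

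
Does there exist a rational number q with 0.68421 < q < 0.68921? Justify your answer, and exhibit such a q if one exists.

Look for a denominator N such that an integer falls strictly between N·0.68421 and N·0.68921. N = 16 works: 16·0.68421 = 10.94736 < 11 < 11.02736 = 16·0.68921.
Hence 11/16 is a rational number with 0.68421 < 11/16 < 0.68921.

q = 11/16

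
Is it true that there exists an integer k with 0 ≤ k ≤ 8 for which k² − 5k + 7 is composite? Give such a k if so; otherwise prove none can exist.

k = 7

At k = 7: 7² − 5·7 + 7 = 21 = 3·7, which is composite.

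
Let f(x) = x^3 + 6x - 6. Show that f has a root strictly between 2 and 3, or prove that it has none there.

f(2) = 14 and f(3) = 39, both positive.
f'(x) = 3x^2 + 6 has discriminant 0² − 4·3·6 = -72 < 0, so f' has no real roots and is positive for every real x.
So f is strictly increasing; between 2 and 3 its values lie between f(2) = 14 and f(3) = 39, all positive. Therefore f has no root in (2, 3).

f has no root in that interval.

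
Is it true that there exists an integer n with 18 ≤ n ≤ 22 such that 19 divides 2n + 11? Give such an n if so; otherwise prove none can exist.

For n = 18, 19, …, 22 the values of 2n + 11 modulo 19 are 9, 11, 13, 15, 17 respectively.
The residue 0 does not occur, so no n in [18, 22] makes 2n + 11 a multiple of 19.

No, no such integer n in that range exists.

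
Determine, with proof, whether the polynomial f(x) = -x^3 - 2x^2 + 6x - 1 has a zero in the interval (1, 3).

Yes, f has a root in the interval.

f(1) = 2 and f(3) = -28, which have opposite signs.
Since f is a polynomial it is continuous on [1, 3].
By the Intermediate Value Theorem, f takes the value 0 somewhere in the open interval.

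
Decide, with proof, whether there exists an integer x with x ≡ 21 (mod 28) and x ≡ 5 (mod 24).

The moduli are not coprime: gcd(28, 24) = 4. Compatibility requires 4 ∣ (5 − 21) = -16, which holds, so solutions exist.
List candidates x ≡ 21 (mod 28): 21, 49, 77. Modulo 24 these are 21, 1, 5; 77 gives 5 as required.
Indeed 77 ≡ 21 (mod 28) and 77 ≡ 5 (mod 24).

x = 77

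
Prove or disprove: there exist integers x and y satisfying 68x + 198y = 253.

Both 68 and 198 are divisible by gcd(68, 198) = 2, hence so is any combination 68x + 198y.
But 253 is not a multiple of 2 (it leaves remainder 1).
Therefore 68x + 198y = 253 has no solution in integers.

There are no such integers.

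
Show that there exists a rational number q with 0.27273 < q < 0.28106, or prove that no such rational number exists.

Multiplying by 18: 18·0.27273 = 4.90914 and 18·0.28106 = 5.05908, so the integer 5 lies strictly between them.
Hence 5/18 is a rational number with 0.27273 < 5/18 < 0.28106.

q = 5/18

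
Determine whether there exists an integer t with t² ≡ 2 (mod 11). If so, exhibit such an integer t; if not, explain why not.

No, no such integer exists.

Squares mod 11 repeat after t = 5 (as (−t)² = t²); for t = 0..5 they are 0, 1, 4, 9, 5, 3.
So the quadratic residues mod 11 are {0, 1, 3, 4, 5, 9}, and 2 is not among them.
Therefore t² ≡ 2 (mod 11) has no solution.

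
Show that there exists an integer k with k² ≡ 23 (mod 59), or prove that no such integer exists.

Apply Euler's criterion with the prime 59: 23 is a quadratic residue iff 23^29 ≡ 1 (mod 59), and a non-residue iff it is ≡ −1.
Squaring successively (mod 59): 23^2 = 529 ≡ 57; 23^4 ≡ 57² = 3249 ≡ 4; 23^8 ≡ 4² = 16 ≡ 16; 23^16 ≡ 16² = 256 ≡ 20.
Since 29 = 16 + 8 + 4 + 1, 23^29 ≡ 20 · 16 · 4 · 23; multiplying out mod 59: 20·16 = 320 ≡ 25, then 25·4 = 100 ≡ 41, then 41·23 = 943 ≡ 58. Thus 23^29 ≡ 58 ≡ −1 (mod 59).
By Euler's criterion 23 is a quadratic non-residue mod 59: no k satisfies k² ≡ 23 (mod 59).

There is no such integer.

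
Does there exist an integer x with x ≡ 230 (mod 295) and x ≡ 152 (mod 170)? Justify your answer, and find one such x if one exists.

Reduce both congruences modulo 5, which divides 295 and 170: they say x ≡ 230 (mod 5) and x ≡ 152 (mod 5).
But 230 mod 5 = 0 while 152 mod 5 = 2, a contradiction.
So no integer satisfies both congruences.

No such integer exists.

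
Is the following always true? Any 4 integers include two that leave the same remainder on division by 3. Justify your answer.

True.

Partition the integers by their residue mod 3; there are 3 classes.
With 4 integers and only 3 classes, the pigeonhole principle forces two of them, say a and b, into the same class.
That is, a and b leave the same remainder on division by 3, as claimed.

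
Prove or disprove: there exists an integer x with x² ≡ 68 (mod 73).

No, no such integer exists.

Apply Euler's criterion with the prime 73: 68 is a quadratic residue iff 68^36 ≡ 1 (mod 73), and a non-residue iff it is ≡ −1.
Squaring successively (mod 73): 68^2 = 4624 ≡ 25; 68^4 ≡ 25² = 625 ≡ 41; 68^8 ≡ 41² = 1681 ≡ 2; 68^16 ≡ 2² = 4 ≡ 4; 68^32 ≡ 4² = 16 ≡ 16.
Since 36 = 32 + 4, 68^36 ≡ 16 · 41; multiplying out mod 73: 16·41 = 656 ≡ 72. Thus 68^36 ≡ 72 ≡ −1 (mod 73).
The value −1 means 68 is a non-residue modulo 73, so x² ≡ 68 (mod 73) is impossible.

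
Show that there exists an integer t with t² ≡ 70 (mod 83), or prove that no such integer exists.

t = 30

Take t = 30. Then 30² = 900 = 10·83 + 70, so 30² ≡ 70 (mod 83).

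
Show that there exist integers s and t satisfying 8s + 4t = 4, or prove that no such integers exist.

s = 0, t = 1

Every value of 8s + 4t is a multiple of gcd(8, 4) = 4; since 4 ∣ 4, solutions exist.
Dividing through by 4 reduces the equation to 2s + 1t = 1.
The coefficient of t is 1, so setting s = 0 and t = 1 already solves it.
Check: 8·0 + 4·1 = 0 + 4 = 4. ✓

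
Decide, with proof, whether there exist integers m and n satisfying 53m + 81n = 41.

m = 13, n = -8

53 and 81 are coprime, so 53m + 81n ranges over all of ℤ.
Euclidean algorithm: 81 = 1·53 + 28, 53 = 1·28 + 25, 28 = 1·25 + 3, 25 = 8·3 + 1, 3 = 3·1 + 0.
Working back up the chain: 1 = 25 − 8·3 = 25 − 8·(28 − 1·25) = −8·28 + 9·25 = −8·28 + 9·(53 − 1·28) = 9·53 − 17·28 = 9·53 − 17·(81 − 1·53) = −17·81 + 26·53. So 53·26 + 81·(-17) = 1.
Times 41: 53·1066 + 81·(-697) = 41, so (1066, -697) solves it.
Shifting by a multiple of (81, −53) keeps it a solution: m = 1066 − 13·81 = 13, n = -697 + 13·53 = -8.
Check: 53·13 + 81·(-8) = 689 − 648 = 41. ✓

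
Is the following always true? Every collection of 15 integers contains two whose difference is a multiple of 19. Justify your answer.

Try 15 consecutive integers, 95, 96, …, 109. Their remainders mod 19 are 0, 1, 2, 3, 4, 5, 6, 7, 8, 9, 10, 11, 12, 13, 14 — pairwise different, as any 15 ≤ 19 consecutive integers have distinct residues.
No two share a residue, so no pair has difference divisible by 19; the claim fails for this set.

No; for instance {95, 96, 97, 98, 99, 100, 101, 102, 103, 104, 105, 106, 107, 108, 109} is a counterexample.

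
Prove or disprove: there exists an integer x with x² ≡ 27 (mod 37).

x = 29 works: 29² = 841, and 841 − 27 = 814 = 22·37.

x = 29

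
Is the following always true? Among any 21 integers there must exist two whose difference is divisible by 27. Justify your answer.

Try 21 consecutive integers, 32, 33, …, 52. Their remainders mod 27 are 5, 6, 7, 8, 9, 10, 11, 12, 13, 14, 15, 16, 17, 18, 19, 20, 21, 22, 23, 24, 25 — pairwise different, as any 21 ≤ 27 consecutive integers have distinct residues.
No two share a residue, so no pair has difference divisible by 27; the claim fails for this set.

No, the set {32, 33, 34, 35, 36, 37, 38, 39, 40, 41, 42, 43, 44, 45, 46, 47, 48, 49, 50, 51, 52} is a counterexample.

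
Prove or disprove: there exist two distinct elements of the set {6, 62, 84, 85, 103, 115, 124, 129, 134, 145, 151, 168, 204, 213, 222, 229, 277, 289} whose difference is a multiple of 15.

The pair (84, 129) works.

84 mod 15 = 9 and 129 mod 15 = 9, so 129 − 84 = 45 = 3·15.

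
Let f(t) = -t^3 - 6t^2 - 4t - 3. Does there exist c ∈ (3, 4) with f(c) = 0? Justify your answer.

No such root exists.

The endpoint values f(3) = -96 and f(4) = -179 are both negative. Claim: f(t) < 0 for every t in (3, 4).
Substitute t = 3 + u, where 0 < u < 1 on the interval. Expanding, f(3 + u) = -u^3 - 15u^2 - 67u - 96.
The nonzero coefficients here are all negative, so for u > 0 every term is negative (or zero), and the constant term -96 is strictly negative.
So f is strictly negative on (3, 4); no root exists in the interval.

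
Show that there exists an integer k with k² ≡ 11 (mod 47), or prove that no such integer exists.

Apply Euler's criterion with the prime 47: 11 is a quadratic residue iff 11^23 ≡ 1 (mod 47), and a non-residue iff it is ≡ −1.
Repeated squaring mod 47: 11^2 = 121 ≡ 27; 11^4 ≡ 27² = 729 ≡ 24; 11^8 ≡ 24² = 576 ≡ 12; 11^16 ≡ 12² = 144 ≡ 3.
Since 23 = 16 + 4 + 2 + 1, 11^23 ≡ 3 · 24 · 27 · 11; multiplying out mod 47: 3·24 = 72 ≡ 25, then 25·27 = 675 ≡ 17, then 17·11 = 187 ≡ 46. Thus 11^23 ≡ 46 ≡ −1 (mod 47).
By Euler's criterion 11 is a quadratic non-residue mod 47: no k satisfies k² ≡ 11 (mod 47).

No, no such integer exists.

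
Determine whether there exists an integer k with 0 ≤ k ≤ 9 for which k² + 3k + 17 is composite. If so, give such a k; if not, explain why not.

At k = 3: 3² + 3·3 + 17 = 35 = 5·7, which is composite.

k = 3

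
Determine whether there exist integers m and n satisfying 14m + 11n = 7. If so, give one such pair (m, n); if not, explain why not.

m = 6, n = -7

Since gcd(14, 11) = 1, every integer is an integer combination of 14 and 11.
Dividing repeatedly: 14 = 1·11 + 3, 11 = 3·3 + 2, 3 = 1·2 + 1, 2 = 2·1 + 0.
Working back up the chain: 1 = 3 − 1·2 = 3 − (11 − 3·3) = −11 + 4·3 = −11 + 4·(14 − 1·11) = 4·14 − 5·11. So 14·4 + 11·(-5) = 1.
Multiplying through by 7: m = 4·7 = 28, n = (-5)·7 = -35 is a solution.
Shifting by a multiple of (11, −14) keeps it a solution: m = 28 − 2·11 = 6, n = -35 + 2·14 = -7.
Check: 14·6 + 11·(-7) = 84 − 77 = 7. ✓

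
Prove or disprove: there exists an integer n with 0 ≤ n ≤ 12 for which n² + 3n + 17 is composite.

At n = 4: 4² + 3·4 + 17 = 45 = 3·15, which is composite.

n = 4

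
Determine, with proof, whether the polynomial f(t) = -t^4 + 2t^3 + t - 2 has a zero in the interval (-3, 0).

No such root exists.

The endpoint values f(-3) = -140 and f(0) = -2 are both negative. Claim: f(t) < 0 for every t in (-3, 0).
Substitute t = −u, where 0 < u < 3 on the interval. Expanding, f(−u) = -u^4 - 2u^3 - u - 2.
All 4 nonzero coefficients of this polynomial in u are negative; hence for u > 0 the value is a sum of negative terms (the constant -2 among them).
Therefore f(t) < 0 throughout (-3, 0), and f has no zero there.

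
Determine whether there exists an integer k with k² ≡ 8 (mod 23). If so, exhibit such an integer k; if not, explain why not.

Take k = 13. Then 13² = 169 = 7·23 + 8, so 13² ≡ 8 (mod 23).

k = 13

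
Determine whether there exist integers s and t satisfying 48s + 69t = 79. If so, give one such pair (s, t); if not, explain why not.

gcd(48, 69) = 3, so every integer of the form 48s + 69t is a multiple of 3.
However 79 leaves remainder 1 on division by 3.
Therefore 48s + 69t = 79 has no solution in integers.

There are no such integers.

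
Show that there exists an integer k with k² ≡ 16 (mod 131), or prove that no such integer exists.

k = 127

k = 127 works: 127² = 16129, and 16129 − 16 = 16113 = 123·131.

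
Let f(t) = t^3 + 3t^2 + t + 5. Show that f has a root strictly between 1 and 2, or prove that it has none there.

The endpoint values f(1) = 10 and f(2) = 27 are both positive. Claim: f(t) > 0 for every t in (1, 2).
Shift to the endpoint 1: with t = 1 + u (0 < u < 1), one computes f(1 + u) = u^3 + 6u^2 + 10u + 10.
The nonzero coefficients here are all positive, so for u > 0 every term is positive (or zero), and the constant term 10 is strictly positive.
Therefore f(t) > 0 throughout (1, 2), and f has no zero there.

No such root exists.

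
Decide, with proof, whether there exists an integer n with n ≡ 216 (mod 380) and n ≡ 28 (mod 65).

No such integer exists.

Both moduli are multiples of 5 = gcd(380, 65), so any solution would satisfy n ≡ 216 and n ≡ 28 modulo 5 simultaneously.
These are incompatible: 216 − 28 = 188 is not divisible by 5.
Therefore no such n exists.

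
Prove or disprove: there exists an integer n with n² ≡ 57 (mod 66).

Reduce modulo 11, which divides 66: we would need n² ≡ 2 (mod 11).
Computing n² mod 11 for n = 0, 1, …, 5 (enough, by the symmetry n ↦ 11 − n) gives 0, 1, 4, 9, 5, 3.
So the quadratic residues mod 11 are {0, 1, 3, 4, 5, 9}, and 2 is not among them.
Therefore n² ≡ 57 (mod 66) has no solution.

No, no such integer exists.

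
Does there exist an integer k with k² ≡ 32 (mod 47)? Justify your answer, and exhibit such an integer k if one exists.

Take k = 19. Then 19² = 361 = 7·47 + 32, so 19² ≡ 32 (mod 47).

k = 19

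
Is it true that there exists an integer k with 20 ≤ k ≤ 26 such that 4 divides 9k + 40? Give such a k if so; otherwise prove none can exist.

At k = 20 we get 9·20 + 40 = 220, and 220 = 4·55.

k = 20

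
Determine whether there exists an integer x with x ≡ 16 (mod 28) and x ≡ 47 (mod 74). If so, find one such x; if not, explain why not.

Both moduli are multiples of 2 = gcd(28, 74), so any solution would satisfy x ≡ 16 and x ≡ 47 modulo 2 simultaneously.
These are incompatible: 16 − 47 = -31 is not divisible by 2.
So no integer satisfies both congruences.

No such integer exists.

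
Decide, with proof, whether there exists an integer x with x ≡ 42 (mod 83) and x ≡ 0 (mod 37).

The moduli 83 and 37 are coprime, so by the Chinese Remainder Theorem a unique solution modulo 3071 exists.
Write x = 42 + 83t and require 42 + 83t ≡ 0 (mod 37), i.e. 83t ≡ 32 (mod 37).
83 ≡ 9 (mod 37), so this reads 9t ≡ 32 (mod 37). Since 9·33 = 297 = 8·37 + 1, the inverse of 9 mod 37 is 33.
Therefore t ≡ 33·32 = 1056 ≡ 20 (mod 37).
Taking t = 20 gives x = 42 + 83·20 = 1702.
Verify: 1702 = 20·83 + 42 and 1702 = 46·37 + 0. ✓

x = 1702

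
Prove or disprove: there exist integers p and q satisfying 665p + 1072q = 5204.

665 and 1072 are coprime, so 665p + 1072q ranges over all of ℤ.
Run the Euclidean algorithm on 1072 and 665: 1072 = 1·665 + 407, 665 = 1·407 + 258, 407 = 1·258 + 149, 258 = 1·149 + 109, 149 = 1·109 + 40, 109 = 2·40 + 29, 40 = 1·29 + 11, 29 = 2·11 + 7, 11 = 1·7 + 4, 7 = 1·4 + 3, 4 = 1·3 + 1, 3 = 3·1 + 0.
Unwinding: 1 = 4 − 1·3 = 4 − (7 − 1·4) = −7 + 2·4 = −7 + 2·(11 − 1·7) = 2·11 − 3·7 = 2·11 − 3·(29 − 2·11) = −3·29 + 8·11 = −3·29 + 8·(40 − 1·29) = 8·40 − 11·29 = 8·40 − 11·(109 − 2·40) = −11·109 + 30·40 = −11·109 + 30·(149 − 1·109) = 30·149 − 41·109 = 30·149 − 41·(258 − 1·149) = −41·258 + 71·149 = −41·258 + 71·(407 − 1·258) = 71·407 − 112·258 = 71·407 − 112·(665 − 1·407) = −112·665 + 183·407 = −112·665 + 183·(1072 − 1·665) = 183·1072 − 295·665, i.e. 665·(-295) + 1072·183 = 1.
Times 5204: 665·(-1535180) + 1072·952332 = 5204, so (-1535180, 952332) solves it.
Adding 1433·1072 to p and subtracting 1433·665 from q gives the tidier solution (996, -613).
Check: 665·996 + 1072·(-613) = 662340 − 657136 = 5204. ✓

p = 996, q = -613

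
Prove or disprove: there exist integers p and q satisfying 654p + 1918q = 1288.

gcd(654, 1918) = 2, and 2 divides 1288, so integer solutions exist.
Dividing through by 2 reduces the equation to 327p + 959q = 644.
Euclidean algorithm: 959 = 2·327 + 305, 327 = 1·305 + 22, 305 = 13·22 + 19, 22 = 1·19 + 3, 19 = 6·3 + 1, 3 = 3·1 + 0.
Back-substituting, 1 = 19 − 6·3 = 19 − 6·(22 − 1·19) = −6·22 + 7·19 = −6·22 + 7·(305 − 13·22) = 7·305 − 97·22 = 7·305 − 97·(327 − 1·305) = −97·327 + 104·305 = −97·327 + 104·(959 − 2·327) = 104·959 − 305·327; that is, 327·(-305) + 959·104 = 1.
Scaling by 644 gives the particular solution (p, q) = (-196420, 66976).
The general solution is p = -196420 + 959k, q = 66976 − 327k; taking k = 205 gives the smaller pair p = 175, q = -59.
Indeed 654·175 + 1918·(-59) = 114450 − 113162 = 1288.

p = 175, q = -59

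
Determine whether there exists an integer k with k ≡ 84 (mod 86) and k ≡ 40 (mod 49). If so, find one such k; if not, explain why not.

k = 1804

Since 86 and 49 share no common factor, CRT says the pair of congruences has a solution (unique mod 4214).
Write k = 84 + 86t and require 84 + 86t ≡ 40 (mod 49), i.e. 86t ≡ 5 (mod 49).
86 ≡ 37 (mod 49), so this reads 37t ≡ 5 (mod 49). To invert 37 modulo 49: 49 = 1·37 + 12, 37 = 3·12 + 1, 12 = 12·1 + 0, and unwinding, 1 = 37 − 3·12 = 37 − 3·(49 − 1·37) = −3·49 + 4·37. Thus 37⁻¹ ≡ 4 (mod 49).
Multiplying by 4: t ≡ 4·5 = 20 (mod 49).
Taking t = 20 gives k = 84 + 86·20 = 1804.
Verify: 1804 = 20·86 + 84 and 1804 = 36·49 + 40. ✓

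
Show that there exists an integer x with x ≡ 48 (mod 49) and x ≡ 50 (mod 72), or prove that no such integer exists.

Since 49 and 72 share no common factor, CRT says the pair of congruences has a solution (unique mod 3528).
Any solution of the first congruence is x = 48 + 49t; substituting into the second, 49t ≡ 50 − 48 ≡ 2 (mod 72).
To invert 49 modulo 72: 72 = 1·49 + 23, 49 = 2·23 + 3, 23 = 7·3 + 2, 3 = 1·2 + 1, 2 = 2·1 + 0, and unwinding, 1 = 3 − 1·2 = 3 − (23 − 7·3) = −23 + 8·3 = −23 + 8·(49 − 2·23) = 8·49 − 17·23 = 8·49 − 17·(72 − 1·49) = −17·72 + 25·49. Thus 49⁻¹ ≡ 25 (mod 72).
Multiplying by 25: t ≡ 25·2 = 50 (mod 72).
With t = 50: x = 48 + 49·50 = 2498.
Check: 2498 mod 49 = 48, 2498 mod 72 = 50. ✓

x = 2498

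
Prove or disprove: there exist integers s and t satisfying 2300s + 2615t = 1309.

No such integers exist.

Any value of 2300s + 2615t is a multiple of gcd(2300, 2615) = 5.
But 1309 = 5·261 + 4, so 5 ∤ 1309.
Therefore 2300s + 2615t = 1309 has no solution in integers.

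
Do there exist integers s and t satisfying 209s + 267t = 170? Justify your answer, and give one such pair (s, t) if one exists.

Since gcd(209, 267) = 1, every integer is an integer combination of 209 and 267.
Euclidean algorithm: 267 = 1·209 + 58, 209 = 3·58 + 35, 58 = 1·35 + 23, 35 = 1·23 + 12, 23 = 1·12 + 11, 12 = 1·11 + 1, 11 = 11·1 + 0.
Working back up the chain: 1 = 12 − 1·11 = 12 − (23 − 1·12) = −23 + 2·12 = −23 + 2·(35 − 1·23) = 2·35 − 3·23 = 2·35 − 3·(58 − 1·35) = −3·58 + 5·35 = −3·58 + 5·(209 − 3·58) = 5·209 − 18·58 = 5·209 − 18·(267 − 1·209) = −18·267 + 23·209. So 209·23 + 267·(-18) = 1.
Multiplying through by 170: s = 23·170 = 3910, t = (-18)·170 = -3060 is a solution.
The general solution is s = 3910 + 267k, t = -3060 − 209k; taking k = -14 gives the smaller pair s = 172, t = -134.
Check: 209·172 + 267·(-134) = 35948 − 35778 = 170. ✓

s = 172, t = -134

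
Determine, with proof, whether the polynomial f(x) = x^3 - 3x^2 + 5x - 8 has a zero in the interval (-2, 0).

f has no root in that interval.

Evaluate at the endpoints: f(-2) = -38, f(0) = -8 — same sign (negative).
The derivative f'(x) = 3x^2 - 6x + 5 is a quadratic with discriminant (-6)² − 4·3·5 = -24 < 0; it never vanishes, so it is always positive (sign of the leading coefficient).
So f is strictly increasing; between -2 and 0 its values lie between f(-2) = -38 and f(0) = -8, all negative. Therefore f has no root in (-2, 0).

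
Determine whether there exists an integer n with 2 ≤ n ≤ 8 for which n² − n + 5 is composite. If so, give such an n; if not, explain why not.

n = 5

At n = 5: 5² − 5 + 5 = 25 = 5·5, which is composite.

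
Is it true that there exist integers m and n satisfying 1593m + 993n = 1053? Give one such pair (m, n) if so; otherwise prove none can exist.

Every value of 1593m + 993n is a multiple of gcd(1593, 993) = 3; since 3 ∣ 1053, solutions exist.
Dividing through by 3 reduces the equation to 531m + 331n = 351.
Euclidean algorithm: 531 = 1·331 + 200, 331 = 1·200 + 131, 200 = 1·131 + 69, 131 = 1·69 + 62, 69 = 1·62 + 7, 62 = 8·7 + 6, 7 = 1·6 + 1, 6 = 6·1 + 0.
Unwinding: 1 = 7 − 1·6 = 7 − (62 − 8·7) = −62 + 9·7 = −62 + 9·(69 − 1·62) = 9·69 − 10·62 = 9·69 − 10·(131 − 1·69) = −10·131 + 19·69 = −10·131 + 19·(200 − 1·131) = 19·200 − 29·131 = 19·200 − 29·(331 − 1·200) = −29·331 + 48·200 = −29·331 + 48·(531 − 1·331) = 48·531 − 77·331, i.e. 531·48 + 331·(-77) = 1.
Scaling by 351 gives the particular solution (m, n) = (16848, -27027).
The general solution is m = 16848 + 331k, n = -27027 − 531k; taking k = -50 gives the smaller pair m = 298, n = -477.
Check: 1593·298 + 993·(-477) = 474714 − 473661 = 1053. ✓

m = 298, n = -477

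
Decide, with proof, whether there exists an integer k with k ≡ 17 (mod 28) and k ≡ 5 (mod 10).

k = 45

Here gcd(28, 10) = 2, and both 17 and 5 leave remainder 1 mod 2, so the system is consistent.
The integers ≡ 17 (mod 28) are 17, 45, …; their remainders mod 10 are 7, 5, so k = 45 is the first that is ≡ 5 (mod 10).
Check: 45 mod 28 = 17, 45 mod 10 = 5. ✓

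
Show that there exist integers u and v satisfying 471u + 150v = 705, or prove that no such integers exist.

Every value of 471u + 150v is a multiple of gcd(471, 150) = 3; since 3 ∣ 705, solutions exist.
Dividing through by 3 reduces the equation to 157u + 50v = 235.
Euclidean algorithm: 157 = 3·50 + 7, 50 = 7·7 + 1, 7 = 7·1 + 0.
Back-substituting, 1 = 50 − 7·7 = 50 − 7·(157 − 3·50) = −7·157 + 22·50; that is, 157·(-7) + 50·22 = 1.
Times 235: 157·(-1645) + 50·5170 = 235, so (-1645, 5170) solves it.
Shifting by a multiple of (50, −157) keeps it a solution: u = -1645 + 33·50 = 5, v = 5170 − 33·157 = -11.
Check: 471·5 + 150·(-11) = 2355 − 1650 = 705. ✓

u = 5, v = -11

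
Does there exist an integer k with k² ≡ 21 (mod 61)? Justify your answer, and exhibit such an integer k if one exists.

No such integer exists.

61 is prime, so by Euler's criterion 21 is a square mod 61 iff 21^((61−1)/2) = 21^30 ≡ 1 (mod 61).
Squaring successively (mod 61): 21^2 = 441 ≡ 14; 21^4 ≡ 14² = 196 ≡ 13; 21^8 ≡ 13² = 169 ≡ 47; 21^16 ≡ 47² = 2209 ≡ 13.
Since 30 = 16 + 8 + 4 + 2, 21^30 ≡ 13 · 47 · 13 · 14; multiplying out mod 61: 13·47 = 611 ≡ 1, then 1·13 = 13 ≡ 13, then 13·14 = 182 ≡ 60. Thus 21^30 ≡ 60 ≡ −1 (mod 61).
By Euler's criterion 21 is a quadratic non-residue mod 61: no k satisfies k² ≡ 21 (mod 61).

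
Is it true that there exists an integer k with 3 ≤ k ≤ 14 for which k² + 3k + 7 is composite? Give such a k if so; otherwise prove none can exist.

At k = 8: 8² + 3·8 + 7 = 95 = 5·19, which is composite.

k = 8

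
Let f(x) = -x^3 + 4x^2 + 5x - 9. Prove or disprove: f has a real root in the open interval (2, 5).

Such a root exists.

f(2) = 9 and f(5) = -9, which have opposite signs.
As a polynomial, f is continuous on every closed interval.
By the Intermediate Value Theorem f must vanish at some point of (2, 5).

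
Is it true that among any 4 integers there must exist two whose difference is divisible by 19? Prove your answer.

Try 4 consecutive integers, 23, 24, 25, 26. Their remainders mod 19 are 4, 5, 6, 7 — pairwise different, as any 4 ≤ 19 consecutive integers have distinct residues.
Any two of them differ by at most 3 < 19 and by at least 1, so no difference is a multiple of 19.

No, the set {23, 24, 25, 26} is a counterexample.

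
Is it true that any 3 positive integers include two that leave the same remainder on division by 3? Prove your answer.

No; for instance {8, 9, 10} is a counterexample.

Take the 3 consecutive integers 8, 9, 10: their residues mod 3 are all distinct because 3 ≤ 3.
So no two of them leave the same remainder on division by 3; the claim fails for this set.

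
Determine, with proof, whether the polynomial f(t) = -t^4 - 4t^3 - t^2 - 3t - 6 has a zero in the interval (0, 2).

f(0) = -6 and f(2) = -64, both negative, so a sign-change argument is unavailable; we show f keeps this sign on the whole interval.
The nonzero coefficients of f are all negative, so for t > 0 every term of f(t) is negative (the constant term -6 strictly so).
So f is strictly negative on (0, 2); no root exists in the interval.

f has no root in that interval.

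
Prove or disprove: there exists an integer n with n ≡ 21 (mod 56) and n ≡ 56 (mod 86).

No such integer exists.

gcd(56, 86) = 2. If n ≡ 21 (mod 56) and n ≡ 56 (mod 86), then n ≡ 21 (mod 2) and n ≡ 56 (mod 2).
These are incompatible: 21 − 56 = -35 is not divisible by 2.
So no integer satisfies both congruences.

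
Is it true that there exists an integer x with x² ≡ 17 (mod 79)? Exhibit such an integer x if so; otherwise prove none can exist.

Apply Euler's criterion with the prime 79: 17 is a quadratic residue iff 17^39 ≡ 1 (mod 79), and a non-residue iff it is ≡ −1.
Squaring successively (mod 79): 17^2 = 289 ≡ 52; 17^4 ≡ 52² = 2704 ≡ 18; 17^8 ≡ 18² = 324 ≡ 8; 17^16 ≡ 8² = 64 ≡ 64; 17^32 ≡ 64² = 4096 ≡ 67.
Since 39 = 32 + 4 + 2 + 1, 17^39 ≡ 67 · 18 · 52 · 17; multiplying out mod 79: 67·18 = 1206 ≡ 21, then 21·52 = 1092 ≡ 65, then 65·17 = 1105 ≡ 78. Thus 17^39 ≡ 78 ≡ −1 (mod 79).
The value −1 means 17 is a non-residue modulo 79, so x² ≡ 17 (mod 79) is impossible.

No such integer exists.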